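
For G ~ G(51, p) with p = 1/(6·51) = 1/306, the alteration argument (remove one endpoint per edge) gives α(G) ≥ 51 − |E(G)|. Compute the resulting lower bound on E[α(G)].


E[|E(G)|] = C(51, 2)·p = 1275 · (1/306) = 25/6.
E[α(G)] ≥ n − E[|E(G)|] = 51 − 25/6 = 281/6.
Numerically: ≈ 46.83333.
(This is only a lower bound; the true E[α(G)] may be larger.)

E[α(G)] ≥ 281/6 ≈ 46.83333.


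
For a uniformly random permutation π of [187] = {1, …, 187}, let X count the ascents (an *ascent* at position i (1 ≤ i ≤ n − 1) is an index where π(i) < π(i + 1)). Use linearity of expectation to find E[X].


Write X = Σ X_I over i = 1, …, 186, with X_I the indicator of one ascent.
There are 186 indicators.
For each fixed i, the pair (π(i), π(i+1)) is a uniformly random ordered pair of distinct values from {1, …, 187}; by symmetry P[π(i) < π(i+1)] = 1/2.
By linearity: E[X] = 186 · (1/2) = (187 − 1) · (1/2) = 93 ≈ 93.0000.

E[X] = 93 = 93.0000.


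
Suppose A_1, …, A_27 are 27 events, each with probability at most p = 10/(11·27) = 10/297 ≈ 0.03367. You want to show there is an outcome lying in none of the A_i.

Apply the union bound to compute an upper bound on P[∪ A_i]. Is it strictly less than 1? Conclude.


Union bound: P[∪_{i=1}^{27} A_i] ≤ Σ_i P[A_i] ≤ 27·p = 27·(10/297) = 10/11.
Numerically: 10/11 ≈ 0.90909.
Is 10/11 < 1? YES.
Since P[∪ A_i] ≤ 10/11 < 1, the complement has P[∩ A_i^c] ≥ 1 − 10/11 = 1/11 > 0, so some outcome avoids every A_i.

27·p = 10/11 ≈ 0.90909; existence CERTIFIED by the union bound.


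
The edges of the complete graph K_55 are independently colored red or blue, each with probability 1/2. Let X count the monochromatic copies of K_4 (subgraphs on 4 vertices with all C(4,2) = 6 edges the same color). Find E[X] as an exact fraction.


Let X = Σ_S X_S over the C(55, 4) = 341055 subsets S of size 4, where X_S = 1 if the K_4 on S is monochromatic.
For a fixed S, the K_4 on S has C(4, 2) = 6 edges. P[all 6 edges red] = (1/2)^6, and likewise for blue, so P[monochromatic] = 2·(1/2)^6 = 2^{1 − 6} = 1/32.
By linearity: E[X] = C(55, 4) · 2^{1 − 6} = 341055 · 1/32 = 341055/32.
Numerically: E[X] ≈ 10657.9688.

E[X] = C(55,4)·2^(1−C(4,2)) = 341055/32 ≈ 10657.9688.


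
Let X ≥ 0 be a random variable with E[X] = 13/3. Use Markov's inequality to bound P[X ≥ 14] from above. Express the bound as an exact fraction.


μ = E[X] = 13/3, a = 14.
Markov: P[X ≥ 14] ≤ μ/a = (13/3)/14 = 13/42.
Numerically: ≈ 0.309524.
(Since a = 14 > μ = 4.333333, the bound 13/42 is < 1 and informative.)

P[X ≥ 14] ≤ 13/42 ≈ 0.309524.


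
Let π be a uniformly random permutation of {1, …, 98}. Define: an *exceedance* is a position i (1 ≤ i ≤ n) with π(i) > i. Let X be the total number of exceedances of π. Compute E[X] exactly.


Write X = Σ_{i=1}^{98} X_i, where X_i = 1_{π(i) > i}.
For each fixed i, π(i) is uniform over {1, …, 98} (marginal of a uniform permutation), so P[π(i) > i] = (n − i)/n. Summing: Σ_{i=1}^{98} (n − i)/n = (0 + 1 + … + 97)/98 = 98(98 − 1)/(2·98) = (98 − 1)/2.
Hence E[X] = Σ_{i=1}^{98} (98 − i)/98 = 97/2 ≈ 48.50000.

E[X] = 97/2 = 48.50000.


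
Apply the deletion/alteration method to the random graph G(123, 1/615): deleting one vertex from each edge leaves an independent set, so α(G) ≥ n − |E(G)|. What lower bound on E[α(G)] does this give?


E[|E(G)|] = C(123, 2)·p = 7503 · (1/615) = 61/5.
E[α(G)] ≥ n − E[|E(G)|] = 123 − 61/5 = 554/5.
Numerically: ≈ 110.8000.
(This is only a lower bound; the true E[α(G)] may be larger.)

E[α(G)] ≥ 554/5 ≈ 110.8000.


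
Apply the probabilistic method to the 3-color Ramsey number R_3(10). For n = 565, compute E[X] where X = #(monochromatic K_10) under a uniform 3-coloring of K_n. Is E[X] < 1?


E[X] = C(565, 10) · 3^{1 − 45} = 843210704398024361828 · 3^{−44} = 843210704398024361828/984770902183611232881.
As a reduced fraction: E[X] = 843210704398024361828/984770902183611232881 ≈ 0.856251.
Is E[X] < 1? YES.
Since E[X] < 1, there exists a 3-coloring of K_{565} with no monochromatic K_10; hence R_3(10) > 565.

E[X] = 843210704398024361828/984770902183611232881 ≈ 0.856251; E[X] < 1, so R_3(10) > 565.


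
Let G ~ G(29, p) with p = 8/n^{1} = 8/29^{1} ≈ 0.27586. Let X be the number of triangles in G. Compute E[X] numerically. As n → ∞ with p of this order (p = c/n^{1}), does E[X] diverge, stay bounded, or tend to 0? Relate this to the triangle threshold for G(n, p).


Number of potential triangles: C(29, 3) = 3654.
Each occurs with probability p³ ≈ (0.27586)³ ≈ 2.0993071e-02.
By linearity: E[X] = C(29, 3)·p³ ≈ 3654 · 2.0993071e-02 ≈ 76.70868.
Here α = 1, so p = 8/n is exactly at the triangle threshold p ~ 1/n. Asymptotically E[X] → c³/6 = 8³/6 = 256/3 ≈ 85.33333, a bounded constant. In this regime the triangle count is asymptotically Poisson(c³/6).

E[X] ≈ 76.70868; in regime p = Θ(1/n^{1}) E[X] stays bounded (at the triangle threshold p ~ 1/n).


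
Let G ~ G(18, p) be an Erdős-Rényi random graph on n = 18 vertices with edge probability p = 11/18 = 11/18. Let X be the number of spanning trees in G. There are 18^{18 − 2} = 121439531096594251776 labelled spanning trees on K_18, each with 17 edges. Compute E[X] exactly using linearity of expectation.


K_18 has 18^{18 − 2} = 121439531096594251776 labelled spanning trees.
For each such spanning tree H, let X_H = 1 if all 17 edges of H are present in G. Then P[X_H = 1] = p^{17} = (11/18)^{17} = 505447028499293771/2185911559738696531968.
By linearity: E[X] = Σ_H E[X_H] = 121439531096594251776 · p^{17} = 121439531096594251776 · 505447028499293771/2185911559738696531968 = 505447028499293771/18.
Numerically: E[X] ≈ 2.80804e+16.

E[X] = 121439531096594251776 · (11/18)^{17} = 505447028499293771/18 ≈ 2.80804e+16.


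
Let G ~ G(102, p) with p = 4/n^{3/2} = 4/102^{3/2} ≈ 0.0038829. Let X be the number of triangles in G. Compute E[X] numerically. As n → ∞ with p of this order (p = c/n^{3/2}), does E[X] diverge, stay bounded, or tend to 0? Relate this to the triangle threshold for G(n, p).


Number of potential triangles: C(102, 3) = 171700.
Each occurs with probability p³ ≈ (0.0038829)³ ≈ 5.8543570e-08.
By linearity: E[X] = C(102, 3)·p³ ≈ 171700 · 5.8543570e-08 ≈ 0.01005.
Since α = 3/2 > 1, p = c/n^{3/2} = o(1/n) is below the triangle threshold p ~ 1/n. Asymptotically E[X] ~ (c³/6)·n^{3(1−α)} = (4³/6)·n^{-1.5} → 0, so by Markov's inequality G has no triangles w.h.p.

E[X] ≈ 0.01005; in regime p = Θ(1/n^{3/2}) E[X] tends to 0 (below the triangle threshold p ~ 1/n).


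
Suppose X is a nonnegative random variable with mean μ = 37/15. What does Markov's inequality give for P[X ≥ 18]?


μ = E[X] = 37/15, a = 18.
Markov: P[X ≥ 18] ≤ μ/a = (37/15)/18 = 37/270.
Numerically: ≈ 0.137037.
(Since a = 18 > μ = 2.466667, the bound 37/270 is < 1 and informative.)

P[X ≥ 18] ≤ 37/270 ≈ 0.137037.


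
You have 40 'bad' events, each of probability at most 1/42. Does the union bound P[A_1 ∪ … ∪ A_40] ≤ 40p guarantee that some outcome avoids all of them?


Union bound: P[∪_{i=1}^{40} A_i] ≤ Σ_i P[A_i] ≤ 40·p = 40·(1/42) = 20/21.
Numerically: 20/21 ≈ 0.952.
Is 20/21 < 1? YES.
Since P[∪ A_i] ≤ 20/21 < 1, the complement has P[∩ A_i^c] ≥ 1 − 20/21 = 1/21 > 0, so some outcome avoids every A_i.

40·p = 20/21 ≈ 0.952; existence CERTIFIED by the union bound.


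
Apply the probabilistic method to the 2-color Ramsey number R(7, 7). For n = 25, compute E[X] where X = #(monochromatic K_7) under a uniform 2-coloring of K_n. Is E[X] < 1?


E[X] = C(25, 7) · 2^{1 − 21} = 480700 · 2^{−20} = 480700/1048576.
As a reduced fraction: E[X] = 120175/262144 ≈ 0.4584.
Is E[X] < 1? YES.
Since E[X] < 1, there exists a 2-coloring of K_{25} with no monochromatic K_7; hence R(7, 7) > 25.

E[X] = 120175/262144 ≈ 0.4584; E[X] < 1, so R(7, 7) > 25.


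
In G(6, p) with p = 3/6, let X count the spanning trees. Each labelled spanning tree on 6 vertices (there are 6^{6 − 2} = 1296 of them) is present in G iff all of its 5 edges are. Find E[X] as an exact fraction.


K_6 has 6^{6 − 2} = 1296 labelled spanning trees.
For each such spanning tree H, let X_H = 1 if all 5 edges of H are present in G. Then P[X_H = 1] = p^{5} = (1/2)^{5} = 1/32.
By linearity of expectation: E[X] = Σ_H E[X_H] = 1296 · p^{5} = 1296 · 1/32 = 81/2.
Numerically: E[X] ≈ 40.5.

E[X] = 1296 · (1/2)^{5} = 81/2 ≈ 40.5.


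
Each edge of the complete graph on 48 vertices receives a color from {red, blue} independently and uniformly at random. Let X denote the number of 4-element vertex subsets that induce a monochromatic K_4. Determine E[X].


Let X = Σ_S X_S over the C(48, 4) = 194580 subsets S of size 4, where X_S = 1 if the K_4 on S is monochromatic.
For a fixed S, the K_4 on S has C(4, 2) = 6 edges. P[all 6 edges red] = (1/2)^6, and likewise for blue, so P[monochromatic] = 2·(1/2)^6 = 2^{1 − 6} = 1/32.
By linearity of expectation: E[X] = C(48, 4) · 2^{1 − 6} = 194580 · 1/32 = 48645/8.
Numerically: E[X] ≈ 6080.625000.

E[X] = C(48,4)·2^(1−C(4,2)) = 48645/8 ≈ 6080.625000.


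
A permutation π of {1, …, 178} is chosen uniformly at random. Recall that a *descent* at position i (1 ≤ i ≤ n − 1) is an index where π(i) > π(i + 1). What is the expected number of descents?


Write X = Σ X_I over i = 1, …, 177, with X_I the indicator of one descent.
There are 177 indicators.
For each fixed i, the pair (π(i), π(i+1)) is a uniformly random ordered pair of distinct values from {1, …, 178}; by symmetry P[π(i) > π(i+1)] = 1/2.
By linearity: E[X] = 177 · (1/2) = (178 − 1) · (1/2) = 177/2 ≈ 88.500.

E[X] = 177/2 = 88.500.


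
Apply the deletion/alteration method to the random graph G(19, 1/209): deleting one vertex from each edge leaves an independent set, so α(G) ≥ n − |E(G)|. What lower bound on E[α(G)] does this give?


E[|E(G)|] = C(19, 2)·p = 171 · (1/209) = 9/11.
E[α(G)] ≥ n − E[|E(G)|] = 19 − 9/11 = 200/11.
Numerically: ≈ 18.181818.
(This is only a lower bound; the true E[α(G)] may be larger.)

E[α(G)] ≥ 200/11 ≈ 18.181818.


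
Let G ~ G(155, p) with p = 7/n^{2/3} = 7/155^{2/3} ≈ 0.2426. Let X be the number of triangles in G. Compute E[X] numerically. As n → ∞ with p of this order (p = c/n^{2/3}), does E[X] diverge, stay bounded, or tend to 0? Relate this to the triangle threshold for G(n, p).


Number of potential triangles: C(155, 3) = 608685.
Each occurs with probability p³ ≈ (0.2426)³ ≈ 1.427680e-02.
By linearity: E[X] = C(155, 3)·p³ ≈ 608685 · 1.427680e-02 ≈ 8690.0710.
Since α = 2/3 < 1, p = c/n^{2/3} ≫ 1/n is above the triangle threshold p ~ 1/n. Asymptotically E[X] ~ (c³/6)·n^{3(1−α)} = (7³/6)·n^{1} → ∞; triangles are abundant w.h.p.

E[X] ≈ 8690.0710; in regime p = Θ(1/n^{2/3}) E[X] diverges (above the triangle threshold p ~ 1/n).


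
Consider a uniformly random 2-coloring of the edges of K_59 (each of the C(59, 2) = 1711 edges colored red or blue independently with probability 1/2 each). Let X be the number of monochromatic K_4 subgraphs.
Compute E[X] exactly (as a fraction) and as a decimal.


Let X = Σ_S X_S over the C(59, 4) = 455126 subsets S of size 4, where X_S = 1 if the K_4 on S is monochromatic.
For a fixed S, the K_4 on S has C(4, 2) = 6 edges. P[all 6 edges red] = (1/2)^6, and likewise for blue, so P[monochromatic] = 2·(1/2)^6 = 2^{1 − 6} = 1/32.
By linearity of expectation: E[X] = C(59, 4) · 2^{1 − 6} = 455126 · 1/32 = 227563/16.
Numerically: E[X] ≈ 14222.6875.

E[X] = C(59,4)·2^(1−C(4,2)) = 227563/16 ≈ 14222.6875.


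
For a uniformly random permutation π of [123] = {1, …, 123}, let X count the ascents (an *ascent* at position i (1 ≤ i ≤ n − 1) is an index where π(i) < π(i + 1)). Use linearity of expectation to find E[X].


Write X = Σ X_I over i = 1, …, 122, with X_I the indicator of one ascent.
There are 122 indicators.
For each fixed i, the pair (π(i), π(i+1)) is a uniformly random ordered pair of distinct values from {1, …, 123}; by symmetry P[π(i) < π(i+1)] = 1/2.
By linearity: E[X] = 122 · (1/2) = (123 − 1) · (1/2) = 61 ≈ 61.0000.

E[X] = 61 = 61.0000.


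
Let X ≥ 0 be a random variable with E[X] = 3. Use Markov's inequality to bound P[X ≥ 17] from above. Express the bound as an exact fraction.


μ = E[X] = 3, a = 17.
Markov: P[X ≥ 17] ≤ μ/a = (3)/17 = 3/17.
Numerically: ≈ 0.176.
(Since a = 17 > μ = 3.000, the bound 3/17 is < 1 and informative.)

P[X ≥ 17] ≤ 3/17 ≈ 0.176.


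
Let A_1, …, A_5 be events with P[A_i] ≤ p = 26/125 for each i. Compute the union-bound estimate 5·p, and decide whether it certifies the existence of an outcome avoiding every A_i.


Union bound: P[∪_{i=1}^{5} A_i] ≤ Σ_i P[A_i] ≤ 5·p = 5·(26/125) = 26/25.
Numerically: 26/25 ≈ 1.0400.
Is 26/25 < 1? NO.
Since the bound 26/25 is ≥ 1, the union bound is uninformative here; it does NOT by itself certify existence.

5·p = 26/25 ≈ 1.0400; existence NOT certified by the union bound.


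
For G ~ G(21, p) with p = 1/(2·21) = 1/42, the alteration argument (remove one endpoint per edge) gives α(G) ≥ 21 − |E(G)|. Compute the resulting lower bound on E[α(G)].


E[|E(G)|] = C(21, 2)·p = 210 · (1/42) = 5.
E[α(G)] ≥ n − E[|E(G)|] = 21 − 5 = 16.
Numerically: ≈ 16.0000.
(This is only a lower bound; the true E[α(G)] may be larger.)

E[α(G)] ≥ 16 ≈ 16.0000.


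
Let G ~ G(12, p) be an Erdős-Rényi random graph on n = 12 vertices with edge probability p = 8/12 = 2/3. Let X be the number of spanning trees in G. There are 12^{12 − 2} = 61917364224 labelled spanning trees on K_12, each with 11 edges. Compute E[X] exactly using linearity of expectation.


K_12 has 12^{12 − 2} = 61917364224 labelled spanning trees.
For each such spanning tree H, let X_H = 1 if all 11 edges of H are present in G. Then P[X_H = 1] = p^{11} = (2/3)^{11} = 2048/177147.
By linearity: E[X] = Σ_H E[X_H] = 61917364224 · p^{11} = 61917364224 · 2048/177147 = 2147483648/3.
Numerically: E[X] ≈ 7.15828e+08.

E[X] = 61917364224 · (2/3)^{11} = 2147483648/3 ≈ 7.15828e+08.


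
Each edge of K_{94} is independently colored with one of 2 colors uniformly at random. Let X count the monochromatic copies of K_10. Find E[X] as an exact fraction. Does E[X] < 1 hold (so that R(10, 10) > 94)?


E[X] = C(94, 10) · 2^{1 − 45} = 9041256841903 · 2^{−44} = 9041256841903/17592186044416.
As a reduced fraction: E[X] = 9041256841903/17592186044416 ≈ 0.5139359.
Is E[X] < 1? YES.
Since E[X] < 1, there exists a 2-coloring of K_{94} with no monochromatic K_10; hence R(10, 10) > 94.

E[X] = 9041256841903/17592186044416 ≈ 0.5139359; E[X] < 1, so R(10, 10) > 94.


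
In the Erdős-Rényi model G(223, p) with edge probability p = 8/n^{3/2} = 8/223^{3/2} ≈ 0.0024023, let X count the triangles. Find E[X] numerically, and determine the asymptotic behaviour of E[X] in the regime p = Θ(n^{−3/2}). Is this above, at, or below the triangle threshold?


Number of potential triangles: C(223, 3) = 1823471.
Each occurs with probability p³ ≈ (0.0024023)³ ≈ 1.3864304e-08.
By linearity: E[X] = C(223, 3)·p³ ≈ 1823471 · 1.3864304e-08 ≈ 0.02528.
Since α = 3/2 > 1, p = c/n^{3/2} = o(1/n) is below the triangle threshold p ~ 1/n. Asymptotically E[X] ~ (c³/6)·n^{3(1−α)} = (8³/6)·n^{-1.5} → 0, so by Markov's inequality G has no triangles w.h.p.

E[X] ≈ 0.02528; in regime p = Θ(1/n^{3/2}) E[X] tends to 0 (below the triangle threshold p ~ 1/n).


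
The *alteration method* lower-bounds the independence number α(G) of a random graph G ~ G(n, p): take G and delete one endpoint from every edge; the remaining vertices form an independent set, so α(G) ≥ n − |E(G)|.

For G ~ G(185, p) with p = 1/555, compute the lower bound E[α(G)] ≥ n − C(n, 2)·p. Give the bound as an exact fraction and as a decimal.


E[|E(G)|] = C(185, 2)·p = 17020 · (1/555) = 92/3.
E[α(G)] ≥ n − E[|E(G)|] = 185 − 92/3 = 463/3.
Numerically: ≈ 154.3333.
(This is only a lower bound; the true E[α(G)] may be larger.)

E[α(G)] ≥ 463/3 ≈ 154.3333.


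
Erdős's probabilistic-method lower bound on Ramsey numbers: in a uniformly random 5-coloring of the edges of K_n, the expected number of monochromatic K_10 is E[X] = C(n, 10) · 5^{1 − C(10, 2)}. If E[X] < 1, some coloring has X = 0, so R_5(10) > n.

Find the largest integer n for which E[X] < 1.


We need C(n, 10) · 5^{1 − 45} < 1, i.e. C(n, 10) < 5^{45 − 1} = 5684341886080801486968994140625.
Check values of n near the boundary:
  n = 5389: C(5389, 10) = 5645340767466558997768874792926; 5645340767466558997768874792926 < 5684341886080801486968994140625? YES
  n = 5390: C(5390, 10) = 5655833965919099070255434039753; 5655833965919099070255434039753 < 5684341886080801486968994140625? YES
  n = 5391: C(5391, 10) = 5666344714787188828795213697883; 5666344714787188828795213697883 < 5684341886080801486968994140625? YES
  n = 5392: C(5392, 10) = 5676873040158402483252283957448; 5676873040158402483252283957448 < 5684341886080801486968994140625? YES
  n = 5393: C(5393, 10) = 5687418968154238267170642278008; 5687418968154238267170642278008 < 5684341886080801486968994140625? NO
The largest n with C(n, 10) < 5684341886080801486968994140625 is n = 5392 (where E[X] = 5676873040158402483252283957448/5684341886080801486968994140625 ≈ 0.9987). Hence R_5(10) > 5392, i.e. R_5(10) ≥ 5393.

Largest n = 5392; hence R_5(10) > 5392.


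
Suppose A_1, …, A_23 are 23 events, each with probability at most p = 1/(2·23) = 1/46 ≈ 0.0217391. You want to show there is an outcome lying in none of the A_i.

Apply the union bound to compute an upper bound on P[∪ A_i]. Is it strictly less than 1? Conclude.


Union bound: P[∪_{i=1}^{23} A_i] ≤ Σ_i P[A_i] ≤ 23·p = 23·(1/46) = 1/2.
Numerically: 1/2 ≈ 0.5000000.
Is 1/2 < 1? YES.
Since P[∪ A_i] ≤ 1/2 < 1, the complement has P[∩ A_i^c] ≥ 1 − 1/2 = 1/2 > 0, so some outcome avoids every A_i.

23·p = 1/2 ≈ 0.5000000; existence CERTIFIED by the union bound.


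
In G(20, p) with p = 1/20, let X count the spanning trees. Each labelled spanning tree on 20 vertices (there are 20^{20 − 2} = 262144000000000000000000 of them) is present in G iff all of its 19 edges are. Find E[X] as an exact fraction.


K_20 has 20^{20 − 2} = 262144000000000000000000 labelled spanning trees.
For each such spanning tree H, let X_H = 1 if all 19 edges of H are present in G. Then P[X_H = 1] = p^{19} = (1/20)^{19} = 1/5242880000000000000000000.
Summing the indicators: E[X] = Σ_H E[X_H] = 262144000000000000000000 · p^{19} = 262144000000000000000000 · 1/5242880000000000000000000 = 1/20.
Numerically: E[X] ≈ 0.05.

E[X] = 262144000000000000000000 · (1/20)^{19} = 1/20 ≈ 0.05.


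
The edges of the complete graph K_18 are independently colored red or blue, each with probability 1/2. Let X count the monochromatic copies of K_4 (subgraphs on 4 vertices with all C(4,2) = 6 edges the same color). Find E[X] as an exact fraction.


Let X = Σ_S X_S over the C(18, 4) = 3060 subsets S of size 4, where X_S = 1 if the K_4 on S is monochromatic.
For a fixed S, the K_4 on S has C(4, 2) = 6 edges. P[all 6 edges red] = (1/2)^6, and likewise for blue, so P[monochromatic] = 2·(1/2)^6 = 2^{1 − 6} = 1/32.
By linearity: E[X] = C(18, 4) · 2^{1 − 6} = 3060 · 1/32 = 765/8.
Numerically: E[X] ≈ 95.6250.

E[X] = C(18,4)·2^(1−C(4,2)) = 765/8 ≈ 95.6250.


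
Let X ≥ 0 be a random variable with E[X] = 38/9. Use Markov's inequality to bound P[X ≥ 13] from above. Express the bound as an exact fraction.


μ = E[X] = 38/9, a = 13.
Markov: P[X ≥ 13] ≤ μ/a = (38/9)/13 = 38/117.
Numerically: ≈ 0.325.
(Since a = 13 > μ = 4.222, the bound 38/117 is < 1 and informative.)

P[X ≥ 13] ≤ 38/117 ≈ 0.325.


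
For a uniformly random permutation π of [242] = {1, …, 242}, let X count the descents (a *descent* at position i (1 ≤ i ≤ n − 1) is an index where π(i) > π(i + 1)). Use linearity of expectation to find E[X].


Write X = Σ X_I over i = 1, …, 241, with X_I the indicator of one descent.
There are 241 indicators.
For each fixed i, the pair (π(i), π(i+1)) is a uniformly random ordered pair of distinct values from {1, …, 242}; by symmetry P[π(i) > π(i+1)] = 1/2.
By linearity: E[X] = 241 · (1/2) = (242 − 1) · (1/2) = 241/2 ≈ 120.5000.

E[X] = 241/2 = 120.5000.


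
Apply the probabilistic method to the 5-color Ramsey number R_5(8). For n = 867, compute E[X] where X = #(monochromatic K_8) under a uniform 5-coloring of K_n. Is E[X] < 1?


E[X] = C(867, 8) · 5^{1 − 28} = 7665949963452117060 · 5^{−27} = 7665949963452117060/7450580596923828125.
As a reduced fraction: E[X] = 1533189992690423412/1490116119384765625 ≈ 1.0289.
Is E[X] < 1? NO.
Since E[X] ≥ 1, the first-moment bound is inconclusive at n = 867; it does NOT by itself certify R_5(8) > 867.

E[X] = 1533189992690423412/1490116119384765625 ≈ 1.0289; E[X] ≥ 1; first-moment method inconclusive here.


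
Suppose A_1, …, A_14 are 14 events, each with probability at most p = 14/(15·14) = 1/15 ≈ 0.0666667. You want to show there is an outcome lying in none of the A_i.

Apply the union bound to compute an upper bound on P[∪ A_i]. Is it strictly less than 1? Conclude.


Union bound: P[∪_{i=1}^{14} A_i] ≤ Σ_i P[A_i] ≤ 14·p = 14·(1/15) = 14/15.
Numerically: 14/15 ≈ 0.9333333.
Is 14/15 < 1? YES.
Since P[∪ A_i] ≤ 14/15 < 1, the complement has P[∩ A_i^c] ≥ 1 − 14/15 = 1/15 > 0, so some outcome avoids every A_i.

14·p = 14/15 ≈ 0.9333333; existence CERTIFIED by the union bound.


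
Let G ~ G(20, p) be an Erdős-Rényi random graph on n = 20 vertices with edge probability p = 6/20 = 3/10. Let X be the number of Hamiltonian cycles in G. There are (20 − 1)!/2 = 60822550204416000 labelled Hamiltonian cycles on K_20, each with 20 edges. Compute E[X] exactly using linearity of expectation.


K_20 has (20 − 1)!/2 = 60822550204416000 labelled Hamiltonian cycles.
For each such Hamiltonian cycle H, let X_H = 1 if all 20 edges of H are present in G. Then P[X_H = 1] = p^{20} = (3/10)^{20} = 3486784401/100000000000000000000.
By linearity of expectation: E[X] = Σ_H E[X_H] = 60822550204416000 · p^{20} = 60822550204416000 · 3486784401/100000000000000000000 = 51776152168407487821/24414062500000.
Numerically: E[X] ≈ 2.121e+06.

E[X] = 60822550204416000 · (3/10)^{20} = 51776152168407487821/24414062500000 ≈ 2.121e+06.


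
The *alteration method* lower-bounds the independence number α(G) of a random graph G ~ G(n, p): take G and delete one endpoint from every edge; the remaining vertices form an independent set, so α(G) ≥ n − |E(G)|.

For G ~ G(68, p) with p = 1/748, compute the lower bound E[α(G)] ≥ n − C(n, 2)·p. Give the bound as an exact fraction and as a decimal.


E[|E(G)|] = C(68, 2)·p = 2278 · (1/748) = 67/22.
E[α(G)] ≥ n − E[|E(G)|] = 68 − 67/22 = 1429/22.
Numerically: ≈ 64.9545.
(This is only a lower bound; the true E[α(G)] may be larger.)

E[α(G)] ≥ 1429/22 ≈ 64.9545.


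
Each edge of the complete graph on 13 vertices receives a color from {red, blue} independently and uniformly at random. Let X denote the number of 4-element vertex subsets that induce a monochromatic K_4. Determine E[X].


Let X = Σ_S X_S over the C(13, 4) = 715 subsets S of size 4, where X_S = 1 if the K_4 on S is monochromatic.
For a fixed S, the K_4 on S has C(4, 2) = 6 edges. P[all 6 edges red] = (1/2)^6, and likewise for blue, so P[monochromatic] = 2·(1/2)^6 = 2^{1 − 6} = 1/32.
By linearity: E[X] = C(13, 4) · 2^{1 − 6} = 715 · 1/32 = 715/32.
Numerically: E[X] ≈ 22.343750.

E[X] = C(13,4)·2^(1−C(4,2)) = 715/32 ≈ 22.343750.


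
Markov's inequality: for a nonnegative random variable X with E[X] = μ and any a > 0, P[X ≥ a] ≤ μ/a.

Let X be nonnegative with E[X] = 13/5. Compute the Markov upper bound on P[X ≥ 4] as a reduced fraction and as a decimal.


μ = E[X] = 13/5, a = 4.
Markov: P[X ≥ 4] ≤ μ/a = (13/5)/4 = 13/20.
Numerically: ≈ 0.650000.
(Since a = 4 > μ = 2.600000, the bound 13/20 is < 1 and informative.)

P[X ≥ 4] ≤ 13/20 ≈ 0.650000.


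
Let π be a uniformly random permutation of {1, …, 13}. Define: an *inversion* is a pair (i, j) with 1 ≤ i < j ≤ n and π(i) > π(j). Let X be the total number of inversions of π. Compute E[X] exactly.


Write X = Σ X_I over the C(13, 2) = 78 pairs i < j, with X_I the indicator of one inversion.
There are 78 indicators.
For each fixed pair i < j, the values π(i) and π(j) are two distinct elements of {1, …, 13} in uniformly random order; by symmetry P[π(i) > π(j)] = 1/2.
By linearity: E[X] = 78 · (1/2) = C(13, 2) · (1/2) = 78/2 = 39 ≈ 39.00000.

E[X] = 39 = 39.00000.


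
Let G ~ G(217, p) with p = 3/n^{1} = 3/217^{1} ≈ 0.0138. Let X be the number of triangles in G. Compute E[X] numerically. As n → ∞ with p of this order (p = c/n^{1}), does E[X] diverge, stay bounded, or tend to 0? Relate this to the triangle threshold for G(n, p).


Number of potential triangles: C(217, 3) = 1679580.
Each occurs with probability p³ ≈ (0.0138)³ ≈ 2.64231e-06.
By linearity: E[X] = C(217, 3)·p³ ≈ 1679580 · 2.64231e-06 ≈ 4.438.
Here α = 1, so p = 3/n is exactly at the triangle threshold p ~ 1/n. Asymptotically E[X] → c³/6 = 3³/6 = 9/2 ≈ 4.500, a bounded constant. In this regime the triangle count is asymptotically Poisson(c³/6).

E[X] ≈ 4.438; in regime p = Θ(1/n^{1}) E[X] stays bounded (at the triangle threshold p ~ 1/n).


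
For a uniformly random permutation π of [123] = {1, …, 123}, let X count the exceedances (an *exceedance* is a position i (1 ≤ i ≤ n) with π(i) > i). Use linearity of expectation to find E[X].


Write X = Σ_{i=1}^{123} X_i, where X_i = 1_{π(i) > i}.
For each fixed i, π(i) is uniform over {1, …, 123} (marginal of a uniform permutation), so P[π(i) > i] = (n − i)/n. Summing: Σ_{i=1}^{123} (n − i)/n = (0 + 1 + … + 122)/123 = 123(123 − 1)/(2·123) = (123 − 1)/2.
Hence E[X] = Σ_{i=1}^{123} (123 − i)/123 = 61 ≈ 61.00000.

E[X] = 61 = 61.00000.


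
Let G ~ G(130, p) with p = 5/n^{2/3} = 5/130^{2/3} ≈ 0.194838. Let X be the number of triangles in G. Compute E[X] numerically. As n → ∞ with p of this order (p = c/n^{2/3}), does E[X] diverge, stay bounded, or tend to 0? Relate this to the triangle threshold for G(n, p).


Number of potential triangles: C(130, 3) = 357760.
Each occurs with probability p³ ≈ (0.194838)³ ≈ 7.39644970e-03.
By linearity: E[X] = C(130, 3)·p³ ≈ 357760 · 7.39644970e-03 ≈ 2646.153846.
Since α = 2/3 < 1, p = c/n^{2/3} ≫ 1/n is above the triangle threshold p ~ 1/n. Asymptotically E[X] ~ (c³/6)·n^{3(1−α)} = (5³/6)·n^{1} → ∞; triangles are abundant w.h.p.

E[X] ≈ 2646.153846; in regime p = Θ(1/n^{2/3}) E[X] diverges (above the triangle threshold p ~ 1/n).


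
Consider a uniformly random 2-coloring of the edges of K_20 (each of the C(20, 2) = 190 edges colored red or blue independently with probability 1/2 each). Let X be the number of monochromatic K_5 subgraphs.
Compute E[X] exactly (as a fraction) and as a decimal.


Let X = Σ_S X_S over the C(20, 5) = 15504 subsets S of size 5, where X_S = 1 if the K_5 on S is monochromatic.
For a fixed S, the K_5 on S has C(5, 2) = 10 edges. P[all 10 edges red] = (1/2)^10, and likewise for blue, so P[monochromatic] = 2·(1/2)^10 = 2^{1 − 10} = 1/512.
By linearity of expectation: E[X] = C(20, 5) · 2^{1 − 10} = 15504 · 1/512 = 969/32.
Numerically: E[X] ≈ 30.28125.

E[X] = C(20,5)·2^(1−C(5,2)) = 969/32 ≈ 30.28125.


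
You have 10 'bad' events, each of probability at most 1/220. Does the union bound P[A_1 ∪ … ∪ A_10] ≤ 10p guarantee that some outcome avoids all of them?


Union bound: P[∪_{i=1}^{10} A_i] ≤ Σ_i P[A_i] ≤ 10·p = 10·(1/220) = 1/22.
Numerically: 1/22 ≈ 0.0455.
Is 1/22 < 1? YES.
Since P[∪ A_i] ≤ 1/22 < 1, the complement has P[∩ A_i^c] ≥ 1 − 1/22 = 21/22 > 0, so some outcome avoids every A_i.

10·p = 1/22 ≈ 0.0455; existence CERTIFIED by the union bound.


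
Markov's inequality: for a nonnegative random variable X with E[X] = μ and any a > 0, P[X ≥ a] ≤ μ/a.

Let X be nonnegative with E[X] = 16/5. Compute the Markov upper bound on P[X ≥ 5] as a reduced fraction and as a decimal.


μ = E[X] = 16/5, a = 5.
Markov: P[X ≥ 5] ≤ μ/a = (16/5)/5 = 16/25.
Numerically: ≈ 0.640.
(Since a = 5 > μ = 3.200, the bound 16/25 is < 1 and informative.)

P[X ≥ 5] ≤ 16/25 ≈ 0.640.


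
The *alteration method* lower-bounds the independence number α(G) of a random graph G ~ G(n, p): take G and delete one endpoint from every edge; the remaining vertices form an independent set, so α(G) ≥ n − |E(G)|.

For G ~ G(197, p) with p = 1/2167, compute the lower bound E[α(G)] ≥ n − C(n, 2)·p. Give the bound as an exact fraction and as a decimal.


E[|E(G)|] = C(197, 2)·p = 19306 · (1/2167) = 98/11.
E[α(G)] ≥ n − E[|E(G)|] = 197 − 98/11 = 2069/11.
Numerically: ≈ 188.09091.
(This is only a lower bound; the true E[α(G)] may be larger.)

E[α(G)] ≥ 2069/11 ≈ 188.09091.


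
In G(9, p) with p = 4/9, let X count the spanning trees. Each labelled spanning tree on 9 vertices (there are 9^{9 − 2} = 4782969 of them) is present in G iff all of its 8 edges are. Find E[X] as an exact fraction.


K_9 has 9^{9 − 2} = 4782969 labelled spanning trees.
For each such spanning tree H, let X_H = 1 if all 8 edges of H are present in G. Then P[X_H = 1] = p^{8} = (4/9)^{8} = 65536/43046721.
By linearity: E[X] = Σ_H E[X_H] = 4782969 · p^{8} = 4782969 · 65536/43046721 = 65536/9.
Numerically: E[X] ≈ 7281.8.

E[X] = 4782969 · (4/9)^{8} = 65536/9 ≈ 7281.8.


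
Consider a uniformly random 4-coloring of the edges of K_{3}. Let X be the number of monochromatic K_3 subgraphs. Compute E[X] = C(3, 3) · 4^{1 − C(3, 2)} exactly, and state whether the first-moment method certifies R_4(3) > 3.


E[X] = C(3, 3) · 4^{1 − 3} = 1 · 4^{−2} = 1/16.
As a reduced fraction: E[X] = 1/16 ≈ 0.062500.
Is E[X] < 1? YES.
Since E[X] < 1, there exists a 4-coloring of K_{3} with no monochromatic K_3; hence R_4(3) > 3.

E[X] = 1/16 ≈ 0.062500; E[X] < 1, so R_4(3) > 3.


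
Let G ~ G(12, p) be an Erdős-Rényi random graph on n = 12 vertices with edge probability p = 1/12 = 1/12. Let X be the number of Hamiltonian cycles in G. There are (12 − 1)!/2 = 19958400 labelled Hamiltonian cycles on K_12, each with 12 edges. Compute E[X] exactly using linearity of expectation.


K_12 has (12 − 1)!/2 = 19958400 labelled Hamiltonian cycles.
For each such Hamiltonian cycle H, let X_H = 1 if all 12 edges of H are present in G. Then P[X_H = 1] = p^{12} = (1/12)^{12} = 1/8916100448256.
By linearity: E[X] = Σ_H E[X_H] = 19958400 · p^{12} = 19958400 · 1/8916100448256 = 1925/859963392.
Numerically: E[X] ≈ 2.24e-06.

E[X] = 19958400 · (1/12)^{12} = 1925/859963392 ≈ 2.24e-06.


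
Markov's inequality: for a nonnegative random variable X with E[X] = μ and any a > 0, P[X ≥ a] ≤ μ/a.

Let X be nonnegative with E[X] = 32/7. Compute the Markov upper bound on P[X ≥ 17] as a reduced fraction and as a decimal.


μ = E[X] = 32/7, a = 17.
Markov: P[X ≥ 17] ≤ μ/a = (32/7)/17 = 32/119.
Numerically: ≈ 0.2689.
(Since a = 17 > μ = 4.5714, the bound 32/119 is < 1 and informative.)

P[X ≥ 17] ≤ 32/119 ≈ 0.2689.


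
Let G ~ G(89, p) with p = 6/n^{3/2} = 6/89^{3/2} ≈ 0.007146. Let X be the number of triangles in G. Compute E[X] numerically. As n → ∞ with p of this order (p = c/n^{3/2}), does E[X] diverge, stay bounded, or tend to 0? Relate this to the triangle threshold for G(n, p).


Number of potential triangles: C(89, 3) = 113564.
Each occurs with probability p³ ≈ (0.007146)³ ≈ 3.649209e-07.
By linearity: E[X] = C(89, 3)·p³ ≈ 113564 · 3.649209e-07 ≈ 0.0414.
Since α = 3/2 > 1, p = c/n^{3/2} = o(1/n) is below the triangle threshold p ~ 1/n. Asymptotically E[X] ~ (c³/6)·n^{3(1−α)} = (6³/6)·n^{-1.5} → 0, so by Markov's inequality G has no triangles w.h.p.

E[X] ≈ 0.0414; in regime p = Θ(1/n^{3/2}) E[X] tends to 0 (below the triangle threshold p ~ 1/n).


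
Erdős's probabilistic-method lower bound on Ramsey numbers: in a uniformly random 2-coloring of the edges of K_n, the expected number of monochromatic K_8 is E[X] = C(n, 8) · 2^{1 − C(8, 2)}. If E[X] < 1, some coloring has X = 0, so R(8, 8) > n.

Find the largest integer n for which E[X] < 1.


We need C(n, 8) · 2^{1 − 28} < 1, i.e. C(n, 8) < 2^{28 − 1} = 134217728.
Check values of n near the boundary:
  n = 41: C(41, 8) = 95548245; 95548245 < 134217728? YES
  n = 42: C(42, 8) = 118030185; 118030185 < 134217728? YES
  n = 43: C(43, 8) = 145008513; 145008513 < 134217728? NO
  n = 44: C(44, 8) = 177232627; 177232627 < 134217728? NO
The largest n with C(n, 8) < 134217728 is n = 42 (where E[X] = 118030185/134217728 ≈ 0.87939). Hence R(8, 8) > 42, i.e. R(8, 8) ≥ 43.

Largest n = 42; hence R(8, 8) > 42.


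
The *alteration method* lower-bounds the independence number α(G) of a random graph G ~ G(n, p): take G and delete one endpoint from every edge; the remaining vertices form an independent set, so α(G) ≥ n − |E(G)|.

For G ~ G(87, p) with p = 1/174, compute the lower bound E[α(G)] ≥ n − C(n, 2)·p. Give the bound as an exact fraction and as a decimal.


E[|E(G)|] = C(87, 2)·p = 3741 · (1/174) = 43/2.
E[α(G)] ≥ n − E[|E(G)|] = 87 − 43/2 = 131/2.
Numerically: ≈ 65.500000.
(This is only a lower bound; the true E[α(G)] may be larger.)

E[α(G)] ≥ 131/2 ≈ 65.500000.


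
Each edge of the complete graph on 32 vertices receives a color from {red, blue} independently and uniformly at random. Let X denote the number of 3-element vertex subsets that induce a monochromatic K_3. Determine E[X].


Let X = Σ_S X_S over the C(32, 3) = 4960 subsets S of size 3, where X_S = 1 if the K_3 on S is monochromatic.
For a fixed S, the K_3 on S has C(3, 2) = 3 edges. P[all 3 edges red] = (1/2)^3, and likewise for blue, so P[monochromatic] = 2·(1/2)^3 = 2^{1 − 3} = 1/4.
By linearity of expectation: E[X] = C(32, 3) · 2^{1 − 3} = 4960 · 1/4 = 1240.
Numerically: E[X] ≈ 1240.0000.

E[X] = C(32,3)·2^(1−C(3,2)) = 1240 ≈ 1240.0000.


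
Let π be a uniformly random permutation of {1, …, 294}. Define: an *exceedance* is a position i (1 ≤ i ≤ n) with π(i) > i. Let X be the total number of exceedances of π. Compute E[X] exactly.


Write X = Σ_{i=1}^{294} X_i, where X_i = 1_{π(i) > i}.
For each fixed i, π(i) is uniform over {1, …, 294} (marginal of a uniform permutation), so P[π(i) > i] = (n − i)/n. Summing: Σ_{i=1}^{294} (n − i)/n = (0 + 1 + … + 293)/294 = 294(294 − 1)/(2·294) = (294 − 1)/2.
Hence E[X] = Σ_{i=1}^{294} (294 − i)/294 = 293/2 ≈ 146.500000.

E[X] = 293/2 = 146.500000.


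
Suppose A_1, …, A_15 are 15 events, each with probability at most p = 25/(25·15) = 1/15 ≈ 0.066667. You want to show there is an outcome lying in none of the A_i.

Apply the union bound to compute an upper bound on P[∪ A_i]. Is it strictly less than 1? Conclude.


Union bound: P[∪_{i=1}^{15} A_i] ≤ Σ_i P[A_i] ≤ 15·p = 15·(1/15) = 1.
Numerically: 1 ≈ 1.000000.
Is 1 < 1? NO.
Since the bound 1 is ≥ 1, the union bound is uninformative here; it does NOT by itself certify existence.

15·p = 1 ≈ 1.000000; existence NOT certified by the union bound.


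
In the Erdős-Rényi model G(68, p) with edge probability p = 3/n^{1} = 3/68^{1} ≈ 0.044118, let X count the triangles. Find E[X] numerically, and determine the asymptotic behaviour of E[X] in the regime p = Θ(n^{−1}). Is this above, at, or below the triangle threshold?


Number of potential triangles: C(68, 3) = 50116.
Each occurs with probability p³ ≈ (0.044118)³ ≈ 8.5869123e-05.
By linearity: E[X] = C(68, 3)·p³ ≈ 50116 · 8.5869123e-05 ≈ 4.30342.
Here α = 1, so p = 3/n is exactly at the triangle threshold p ~ 1/n. Asymptotically E[X] → c³/6 = 3³/6 = 9/2 ≈ 4.50000, a bounded constant. In this regime the triangle count is asymptotically Poisson(c³/6).

E[X] ≈ 4.30342; in regime p = Θ(1/n^{1}) E[X] stays bounded (at the triangle threshold p ~ 1/n).


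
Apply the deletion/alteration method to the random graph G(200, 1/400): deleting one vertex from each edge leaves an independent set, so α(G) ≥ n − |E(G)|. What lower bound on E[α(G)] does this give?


E[|E(G)|] = C(200, 2)·p = 19900 · (1/400) = 199/4.
E[α(G)] ≥ n − E[|E(G)|] = 200 − 199/4 = 601/4.
Numerically: ≈ 150.250.
(This is only a lower bound; the true E[α(G)] may be larger.)

E[α(G)] ≥ 601/4 ≈ 150.250.


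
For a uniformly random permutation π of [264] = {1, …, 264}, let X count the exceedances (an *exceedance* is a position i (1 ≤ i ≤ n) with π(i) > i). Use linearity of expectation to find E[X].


Write X = Σ_{i=1}^{264} X_i, where X_i = 1_{π(i) > i}.
For each fixed i, π(i) is uniform over {1, …, 264} (marginal of a uniform permutation), so P[π(i) > i] = (n − i)/n. Summing: Σ_{i=1}^{264} (n − i)/n = (0 + 1 + … + 263)/264 = 264(264 − 1)/(2·264) = (264 − 1)/2.
Hence E[X] = Σ_{i=1}^{264} (264 − i)/264 = 263/2 ≈ 131.500.

E[X] = 263/2 = 131.500.


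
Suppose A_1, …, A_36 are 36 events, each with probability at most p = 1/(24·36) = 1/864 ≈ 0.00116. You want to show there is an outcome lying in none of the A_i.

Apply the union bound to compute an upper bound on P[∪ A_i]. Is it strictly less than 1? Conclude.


Union bound: P[∪_{i=1}^{36} A_i] ≤ Σ_i P[A_i] ≤ 36·p = 36·(1/864) = 1/24.
Numerically: 1/24 ≈ 0.04167.
Is 1/24 < 1? YES.
Since P[∪ A_i] ≤ 1/24 < 1, the complement has P[∩ A_i^c] ≥ 1 − 1/24 = 23/24 > 0, so some outcome avoids every A_i.

36·p = 1/24 ≈ 0.04167; existence CERTIFIED by the union bound.


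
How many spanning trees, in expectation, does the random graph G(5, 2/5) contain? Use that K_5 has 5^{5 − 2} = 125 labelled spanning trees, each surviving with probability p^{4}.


K_5 has 5^{5 − 2} = 125 labelled spanning trees.
For each such spanning tree H, let X_H = 1 if all 4 edges of H are present in G. Then P[X_H = 1] = p^{4} = (2/5)^{4} = 16/625.
Summing the indicators: E[X] = Σ_H E[X_H] = 125 · p^{4} = 125 · 16/625 = 16/5.
Numerically: E[X] ≈ 3.2.

E[X] = 125 · (2/5)^{4} = 16/5 ≈ 3.2.


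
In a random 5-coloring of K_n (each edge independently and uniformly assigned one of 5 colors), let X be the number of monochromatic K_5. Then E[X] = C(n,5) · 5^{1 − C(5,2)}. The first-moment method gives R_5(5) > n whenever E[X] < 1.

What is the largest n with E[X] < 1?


We need C(n, 5) · 5^{1 − 10} < 1, i.e. C(n, 5) < 5^{10 − 1} = 1953125.
Check values of n near the boundary:
  n = 48: C(48, 5) = 1712304; 1712304 < 1953125? YES
  n = 49: C(49, 5) = 1906884; 1906884 < 1953125? YES
  n = 50: C(50, 5) = 2118760; 2118760 < 1953125? NO
  n = 51: C(51, 5) = 2349060; 2349060 < 1953125? NO
The largest n with C(n, 5) < 1953125 is n = 49 (where E[X] = 1906884/1953125 ≈ 0.9763246). Hence R_5(5) > 49, i.e. R_5(5) ≥ 50.

Largest n = 49; hence R_5(5) > 49.


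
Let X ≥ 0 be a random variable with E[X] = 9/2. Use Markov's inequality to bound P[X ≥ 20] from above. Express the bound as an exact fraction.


μ = E[X] = 9/2, a = 20.
Markov: P[X ≥ 20] ≤ μ/a = (9/2)/20 = 9/40.
Numerically: ≈ 0.225000.
(Since a = 20 > μ = 4.500000, the bound 9/40 is < 1 and informative.)

P[X ≥ 20] ≤ 9/40 ≈ 0.225000.


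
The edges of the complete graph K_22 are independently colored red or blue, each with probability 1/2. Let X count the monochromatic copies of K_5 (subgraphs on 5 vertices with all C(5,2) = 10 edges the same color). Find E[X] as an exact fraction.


Let X = Σ_S X_S over the C(22, 5) = 26334 subsets S of size 5, where X_S = 1 if the K_5 on S is monochromatic.
For a fixed S, the K_5 on S has C(5, 2) = 10 edges. P[all 10 edges red] = (1/2)^10, and likewise for blue, so P[monochromatic] = 2·(1/2)^10 = 2^{1 − 10} = 1/512.
By linearity: E[X] = C(22, 5) · 2^{1 − 10} = 26334 · 1/512 = 13167/256.
Numerically: E[X] ≈ 51.433594.

E[X] = C(22,5)·2^(1−C(5,2)) = 13167/256 ≈ 51.433594.
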